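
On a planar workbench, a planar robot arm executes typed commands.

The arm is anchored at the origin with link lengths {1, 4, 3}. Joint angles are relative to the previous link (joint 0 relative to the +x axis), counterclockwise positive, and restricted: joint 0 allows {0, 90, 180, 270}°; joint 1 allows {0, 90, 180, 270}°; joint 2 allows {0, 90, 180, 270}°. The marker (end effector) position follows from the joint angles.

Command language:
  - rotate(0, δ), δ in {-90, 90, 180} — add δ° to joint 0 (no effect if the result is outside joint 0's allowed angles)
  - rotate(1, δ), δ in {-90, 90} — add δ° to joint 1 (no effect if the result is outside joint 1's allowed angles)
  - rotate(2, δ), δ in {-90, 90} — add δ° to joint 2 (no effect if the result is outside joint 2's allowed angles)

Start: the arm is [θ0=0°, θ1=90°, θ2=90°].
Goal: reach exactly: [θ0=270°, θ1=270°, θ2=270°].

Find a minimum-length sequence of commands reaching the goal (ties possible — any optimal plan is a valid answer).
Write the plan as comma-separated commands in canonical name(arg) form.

rotate(2, 90), rotate(2, 90), rotate(0, -90), rotate(1, 90), rotate(1, 90)

from: [θ0=0°, θ1=90°, θ2=90°]
t=1 rotate(2, 90) ⇒ [θ0=0°, θ1=90°, θ2=180°]
t=2 rotate(2, 90) ⇒ [θ0=0°, θ1=90°, θ2=270°]
t=3 rotate(0, -90) ⇒ [θ0=270°, θ1=90°, θ2=270°]
t=4 rotate(1, 90) ⇒ [θ0=270°, θ1=180°, θ2=270°]
t=5 rotate(1, 90) ⇒ [θ0=270°, θ1=270°, θ2=270°]
shorter routes all fall short; 5 is best.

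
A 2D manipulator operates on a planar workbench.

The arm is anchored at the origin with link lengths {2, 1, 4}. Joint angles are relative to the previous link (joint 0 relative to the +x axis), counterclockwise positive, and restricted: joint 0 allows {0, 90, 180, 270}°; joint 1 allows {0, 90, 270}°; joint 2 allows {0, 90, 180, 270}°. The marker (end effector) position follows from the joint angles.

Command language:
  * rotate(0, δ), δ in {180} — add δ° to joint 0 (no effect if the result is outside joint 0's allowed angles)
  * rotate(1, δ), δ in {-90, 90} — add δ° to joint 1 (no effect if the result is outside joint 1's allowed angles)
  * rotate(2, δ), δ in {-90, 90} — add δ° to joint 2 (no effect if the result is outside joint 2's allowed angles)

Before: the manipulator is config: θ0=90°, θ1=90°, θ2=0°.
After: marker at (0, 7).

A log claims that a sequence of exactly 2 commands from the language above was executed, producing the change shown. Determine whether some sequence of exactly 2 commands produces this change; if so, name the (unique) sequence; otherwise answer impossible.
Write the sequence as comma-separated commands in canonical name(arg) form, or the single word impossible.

rotate(1, 90), rotate(1, -90)

key: running rotate(1, -90) before rotate(1, 90) would end elsewhere — order is forced
from: config: θ0=90°, θ1=90°, θ2=0°
1. rotate(1, 90) → config: θ0=90°, θ1=90°, θ2=0°
2. rotate(1, -90) → config: θ0=90°, θ1=0°, θ2=0°
all 25 alternatives checked — unique.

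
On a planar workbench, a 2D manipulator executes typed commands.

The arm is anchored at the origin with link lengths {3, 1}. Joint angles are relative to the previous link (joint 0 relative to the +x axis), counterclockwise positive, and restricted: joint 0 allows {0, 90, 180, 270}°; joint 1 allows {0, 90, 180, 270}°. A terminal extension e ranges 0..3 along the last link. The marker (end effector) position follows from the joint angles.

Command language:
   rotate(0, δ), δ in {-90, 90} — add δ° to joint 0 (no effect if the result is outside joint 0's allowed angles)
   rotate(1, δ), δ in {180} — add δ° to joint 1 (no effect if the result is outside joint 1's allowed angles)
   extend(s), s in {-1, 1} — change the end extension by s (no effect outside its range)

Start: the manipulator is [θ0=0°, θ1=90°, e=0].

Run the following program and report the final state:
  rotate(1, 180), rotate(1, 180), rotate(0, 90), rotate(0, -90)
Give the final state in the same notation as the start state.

t0: [θ0=0°, θ1=90°, e=0]
1. rotate(1, 180) → [θ0=0°, θ1=270°, e=0]
2. rotate(1, 180) → [θ0=0°, θ1=90°, e=0]
3. rotate(0, 90) → [θ0=90°, θ1=90°, e=0]
4. rotate(0, -90) → [θ0=0°, θ1=90°, e=0]

[θ0=0°, θ1=90°, e=0]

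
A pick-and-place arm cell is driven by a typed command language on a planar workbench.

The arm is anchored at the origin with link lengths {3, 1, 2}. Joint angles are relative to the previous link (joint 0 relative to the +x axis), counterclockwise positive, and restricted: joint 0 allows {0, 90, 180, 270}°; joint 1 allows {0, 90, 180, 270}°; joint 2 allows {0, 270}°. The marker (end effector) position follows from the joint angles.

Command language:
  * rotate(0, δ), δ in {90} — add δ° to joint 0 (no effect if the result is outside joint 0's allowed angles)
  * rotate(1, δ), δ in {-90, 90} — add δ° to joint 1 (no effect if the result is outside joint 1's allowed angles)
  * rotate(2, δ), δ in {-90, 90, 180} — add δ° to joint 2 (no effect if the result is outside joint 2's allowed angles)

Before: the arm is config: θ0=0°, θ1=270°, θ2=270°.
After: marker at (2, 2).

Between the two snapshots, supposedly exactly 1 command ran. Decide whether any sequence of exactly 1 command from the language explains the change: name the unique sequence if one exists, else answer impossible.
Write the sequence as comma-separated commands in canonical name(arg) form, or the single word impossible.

initial: config: θ0=0°, θ1=270°, θ2=270°
1. rotate(1, -90) → config: θ0=0°, θ1=180°, θ2=270°
uniquely the one of 6 1-step routes that fits.

rotate(1, -90)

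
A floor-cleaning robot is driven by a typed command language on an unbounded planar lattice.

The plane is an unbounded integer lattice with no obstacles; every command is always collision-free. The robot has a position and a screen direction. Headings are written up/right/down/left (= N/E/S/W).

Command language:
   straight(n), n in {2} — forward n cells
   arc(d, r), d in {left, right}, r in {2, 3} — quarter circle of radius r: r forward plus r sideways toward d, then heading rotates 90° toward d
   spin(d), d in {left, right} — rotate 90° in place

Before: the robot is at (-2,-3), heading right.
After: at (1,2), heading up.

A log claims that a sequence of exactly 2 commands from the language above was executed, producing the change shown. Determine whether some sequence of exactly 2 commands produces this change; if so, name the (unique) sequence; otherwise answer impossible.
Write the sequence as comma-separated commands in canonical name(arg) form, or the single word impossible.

arc(left, 3), straight(2)

key: running straight(2) before arc(left, 3) would end elsewhere — order is forced
from: at (-2,-3), heading right
1. arc(left, 3) → at (1,0), heading up
2. straight(2) → at (1,2), heading up
no rival 2-sequence matches.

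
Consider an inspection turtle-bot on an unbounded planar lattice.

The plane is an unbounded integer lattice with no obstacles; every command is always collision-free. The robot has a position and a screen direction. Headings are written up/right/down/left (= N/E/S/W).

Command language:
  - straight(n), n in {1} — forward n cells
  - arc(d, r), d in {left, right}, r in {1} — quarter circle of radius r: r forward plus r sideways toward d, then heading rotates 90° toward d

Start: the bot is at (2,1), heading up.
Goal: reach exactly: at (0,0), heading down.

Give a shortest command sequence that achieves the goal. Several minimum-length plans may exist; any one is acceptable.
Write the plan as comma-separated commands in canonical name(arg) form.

begin: at (2,1), heading up
t=1 arc(left, 1) ⇒ at (1,2), heading left
t=2 arc(left, 1) ⇒ at (0,1), heading down
t=3 straight(1) ⇒ at (0,0), heading down
no 2-step plan works, so 3 is optimal.

arc(left, 1), arc(left, 1), straight(1)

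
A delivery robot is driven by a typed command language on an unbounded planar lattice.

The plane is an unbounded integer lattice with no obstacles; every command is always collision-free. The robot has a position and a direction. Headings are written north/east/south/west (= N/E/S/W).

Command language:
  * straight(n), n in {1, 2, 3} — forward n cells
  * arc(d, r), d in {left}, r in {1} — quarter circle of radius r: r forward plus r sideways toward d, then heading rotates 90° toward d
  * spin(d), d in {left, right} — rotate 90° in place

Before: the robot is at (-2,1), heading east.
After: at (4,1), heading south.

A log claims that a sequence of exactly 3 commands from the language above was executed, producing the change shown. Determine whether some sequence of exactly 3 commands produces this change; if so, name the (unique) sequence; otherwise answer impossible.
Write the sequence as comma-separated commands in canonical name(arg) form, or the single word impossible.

key: cell and facing (now S) both changed — the 3 commands mix motion and turning
initial: at (-2,1), heading east
step 1 (straight(3)): at (1,1), heading east
step 2 (straight(3)): at (4,1), heading east
step 3 (spin(right)): at (4,1), heading south
uniquely the one of 216 3-step routes that fits.

straight(3), straight(3), spin(right)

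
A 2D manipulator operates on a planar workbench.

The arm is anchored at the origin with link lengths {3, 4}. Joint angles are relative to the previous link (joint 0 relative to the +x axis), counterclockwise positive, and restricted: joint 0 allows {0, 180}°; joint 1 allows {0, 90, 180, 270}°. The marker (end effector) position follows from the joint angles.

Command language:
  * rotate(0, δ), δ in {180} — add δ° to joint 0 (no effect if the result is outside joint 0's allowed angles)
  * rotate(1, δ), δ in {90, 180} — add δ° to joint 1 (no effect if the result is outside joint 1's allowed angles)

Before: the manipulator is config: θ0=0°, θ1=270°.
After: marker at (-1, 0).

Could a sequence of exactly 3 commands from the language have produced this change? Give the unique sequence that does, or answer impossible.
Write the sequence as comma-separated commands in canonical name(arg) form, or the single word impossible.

initial: config: θ0=0°, θ1=270°
t=1 rotate(1, 90) ⇒ config: θ0=0°, θ1=0°
t=2 rotate(1, 90) ⇒ config: θ0=0°, θ1=90°
t=3 rotate(1, 90) ⇒ config: θ0=0°, θ1=180°
uniquely the one of 27 3-step routes that fits.

rotate(1, 90), rotate(1, 90), rotate(1, 90)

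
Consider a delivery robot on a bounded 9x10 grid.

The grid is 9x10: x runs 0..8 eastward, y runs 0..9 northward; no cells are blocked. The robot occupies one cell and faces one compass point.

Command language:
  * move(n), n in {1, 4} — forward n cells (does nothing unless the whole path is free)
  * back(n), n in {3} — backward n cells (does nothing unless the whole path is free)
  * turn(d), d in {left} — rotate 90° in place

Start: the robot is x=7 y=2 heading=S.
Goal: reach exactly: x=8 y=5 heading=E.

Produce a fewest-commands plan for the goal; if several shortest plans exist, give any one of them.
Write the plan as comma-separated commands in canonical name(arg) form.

back(3), turn(left), move(1)

begin: x=7 y=2 heading=S
[1] after back(3): x=7 y=5 heading=S
[2] after turn(left): x=7 y=5 heading=E
[3] after move(1): x=8 y=5 heading=E
nothing shorter than 3 reaches the goal.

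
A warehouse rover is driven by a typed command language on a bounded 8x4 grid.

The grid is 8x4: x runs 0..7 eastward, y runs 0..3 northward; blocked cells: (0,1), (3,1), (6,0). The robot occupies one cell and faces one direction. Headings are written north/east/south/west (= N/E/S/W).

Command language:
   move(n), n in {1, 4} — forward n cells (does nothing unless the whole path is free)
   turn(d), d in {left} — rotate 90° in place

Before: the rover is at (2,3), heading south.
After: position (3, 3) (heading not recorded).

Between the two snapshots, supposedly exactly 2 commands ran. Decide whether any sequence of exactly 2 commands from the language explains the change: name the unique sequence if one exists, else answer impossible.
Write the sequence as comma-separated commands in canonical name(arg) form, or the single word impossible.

key: order matters: swapping turn(left) and move(1) lands elsewhere
from: at (2,3), heading south
t=1 turn(left) ⇒ at (2,3), heading east
t=2 move(1) ⇒ at (3,3), heading east
no rival 2-sequence matches.

turn(left), move(1)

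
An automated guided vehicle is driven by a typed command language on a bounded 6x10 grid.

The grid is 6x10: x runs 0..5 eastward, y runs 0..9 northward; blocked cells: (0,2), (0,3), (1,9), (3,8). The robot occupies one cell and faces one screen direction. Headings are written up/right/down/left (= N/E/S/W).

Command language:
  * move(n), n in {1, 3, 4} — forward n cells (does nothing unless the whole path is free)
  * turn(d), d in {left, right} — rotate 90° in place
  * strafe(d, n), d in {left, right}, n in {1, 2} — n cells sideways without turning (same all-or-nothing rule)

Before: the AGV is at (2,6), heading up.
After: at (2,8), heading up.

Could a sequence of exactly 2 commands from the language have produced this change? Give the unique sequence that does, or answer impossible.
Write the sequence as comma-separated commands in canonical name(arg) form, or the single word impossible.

move(1), move(1)

key: still facing N at the end — nothing in the sequence rotates
begin: at (2,6), heading up
1. move(1) → at (2,7), heading up
2. move(1) → at (2,8), heading up
uniquely the one of 81 2-step routes that fits.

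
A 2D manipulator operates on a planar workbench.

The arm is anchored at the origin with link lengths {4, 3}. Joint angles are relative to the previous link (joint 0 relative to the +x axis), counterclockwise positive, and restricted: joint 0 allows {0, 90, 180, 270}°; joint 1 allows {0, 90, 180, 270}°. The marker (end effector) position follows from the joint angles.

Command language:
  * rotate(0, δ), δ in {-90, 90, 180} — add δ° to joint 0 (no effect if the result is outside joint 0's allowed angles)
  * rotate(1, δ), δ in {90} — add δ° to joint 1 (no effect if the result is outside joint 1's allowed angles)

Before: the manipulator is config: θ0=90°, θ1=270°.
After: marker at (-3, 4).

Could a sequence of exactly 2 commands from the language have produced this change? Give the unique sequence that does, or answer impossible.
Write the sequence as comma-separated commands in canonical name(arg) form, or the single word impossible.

start: config: θ0=90°, θ1=270°
t=1 rotate(1, 90) ⇒ config: θ0=90°, θ1=0°
t=2 rotate(1, 90) ⇒ config: θ0=90°, θ1=90°
uniquely the one of 16 2-step routes that fits.

rotate(1, 90), rotate(1, 90)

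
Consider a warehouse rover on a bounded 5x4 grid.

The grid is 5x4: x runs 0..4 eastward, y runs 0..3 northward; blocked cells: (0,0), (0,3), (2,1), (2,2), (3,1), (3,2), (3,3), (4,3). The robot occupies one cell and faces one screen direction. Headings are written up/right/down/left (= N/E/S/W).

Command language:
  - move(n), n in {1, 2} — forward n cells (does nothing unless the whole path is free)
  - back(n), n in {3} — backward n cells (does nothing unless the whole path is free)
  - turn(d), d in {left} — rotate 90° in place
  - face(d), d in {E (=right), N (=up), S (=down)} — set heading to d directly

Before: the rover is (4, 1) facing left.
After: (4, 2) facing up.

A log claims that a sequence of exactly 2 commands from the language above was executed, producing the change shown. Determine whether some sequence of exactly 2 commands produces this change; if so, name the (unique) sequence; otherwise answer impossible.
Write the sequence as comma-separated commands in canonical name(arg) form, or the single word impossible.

face(N), move(1)

key: running move(1) before face(N) would end elsewhere — order is forced
begin: (4, 1) facing left
1. face(N) → (4, 1) facing up
2. move(1) → (4, 2) facing up
no other 2-command option fits: unique.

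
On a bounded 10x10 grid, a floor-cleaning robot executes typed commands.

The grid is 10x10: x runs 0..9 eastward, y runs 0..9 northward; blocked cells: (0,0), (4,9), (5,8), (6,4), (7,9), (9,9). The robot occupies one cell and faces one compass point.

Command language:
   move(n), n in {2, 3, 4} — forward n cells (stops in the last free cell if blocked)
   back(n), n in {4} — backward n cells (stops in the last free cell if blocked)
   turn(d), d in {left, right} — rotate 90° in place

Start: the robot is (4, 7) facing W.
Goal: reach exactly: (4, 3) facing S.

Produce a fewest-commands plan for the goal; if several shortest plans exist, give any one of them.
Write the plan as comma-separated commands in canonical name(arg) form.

turn(left), move(4)

t0: (4, 7) facing W
t=1 turn(left) ⇒ (4, 7) facing S
t=2 move(4) ⇒ (4, 3) facing S
nothing shorter than 2 reaches the goal.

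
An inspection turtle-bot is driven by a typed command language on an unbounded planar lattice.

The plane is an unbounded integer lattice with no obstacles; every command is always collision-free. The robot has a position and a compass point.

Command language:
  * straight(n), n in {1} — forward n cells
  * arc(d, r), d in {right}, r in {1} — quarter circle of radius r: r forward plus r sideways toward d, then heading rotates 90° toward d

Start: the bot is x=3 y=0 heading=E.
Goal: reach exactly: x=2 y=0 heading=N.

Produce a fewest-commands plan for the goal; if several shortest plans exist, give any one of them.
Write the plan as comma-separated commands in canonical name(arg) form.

arc(right, 1), arc(right, 1), arc(right, 1), straight(1)

initial: x=3 y=0 heading=E
[1] after arc(right, 1): x=4 y=-1 heading=S
[2] after arc(right, 1): x=3 y=-2 heading=W
[3] after arc(right, 1): x=2 y=-1 heading=N
[4] after straight(1): x=2 y=0 heading=N
shorter routes all fall short; 4 is best.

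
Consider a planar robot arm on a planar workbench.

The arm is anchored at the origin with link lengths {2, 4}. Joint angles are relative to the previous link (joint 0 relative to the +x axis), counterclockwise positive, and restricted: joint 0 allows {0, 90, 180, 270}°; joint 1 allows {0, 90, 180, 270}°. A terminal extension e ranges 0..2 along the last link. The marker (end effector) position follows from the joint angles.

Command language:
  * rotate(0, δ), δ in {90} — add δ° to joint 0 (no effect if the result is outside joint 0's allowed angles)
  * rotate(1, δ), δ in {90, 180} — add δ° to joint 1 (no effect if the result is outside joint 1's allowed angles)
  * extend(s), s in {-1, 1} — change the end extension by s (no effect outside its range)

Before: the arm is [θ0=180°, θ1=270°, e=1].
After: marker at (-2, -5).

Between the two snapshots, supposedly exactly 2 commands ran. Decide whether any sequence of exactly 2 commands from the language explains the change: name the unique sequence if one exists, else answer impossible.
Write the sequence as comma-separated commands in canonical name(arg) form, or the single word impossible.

begin: [θ0=180°, θ1=270°, e=1]
[1] after rotate(1, 90): [θ0=180°, θ1=0°, e=1]
[2] after rotate(1, 90): [θ0=180°, θ1=90°, e=1]
all 25 alternatives checked — unique.

rotate(1, 90), rotate(1, 90)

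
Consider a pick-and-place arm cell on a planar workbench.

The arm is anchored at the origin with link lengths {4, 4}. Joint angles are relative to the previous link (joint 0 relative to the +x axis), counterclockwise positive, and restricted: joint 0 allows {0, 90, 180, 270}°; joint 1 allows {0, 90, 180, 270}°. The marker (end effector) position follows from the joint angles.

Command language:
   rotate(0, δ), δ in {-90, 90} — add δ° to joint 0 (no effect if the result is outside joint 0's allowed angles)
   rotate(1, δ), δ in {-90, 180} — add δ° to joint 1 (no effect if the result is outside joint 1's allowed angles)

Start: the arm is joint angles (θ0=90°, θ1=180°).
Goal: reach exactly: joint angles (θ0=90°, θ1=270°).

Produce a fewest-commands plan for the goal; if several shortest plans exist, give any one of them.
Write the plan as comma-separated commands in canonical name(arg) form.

begin: joint angles (θ0=90°, θ1=180°)
[1] after rotate(1, -90): joint angles (θ0=90°, θ1=90°)
[2] after rotate(1, 180): joint angles (θ0=90°, θ1=270°)
minimal: 2 command(s), checked below 2.

rotate(1, -90), rotate(1, 180)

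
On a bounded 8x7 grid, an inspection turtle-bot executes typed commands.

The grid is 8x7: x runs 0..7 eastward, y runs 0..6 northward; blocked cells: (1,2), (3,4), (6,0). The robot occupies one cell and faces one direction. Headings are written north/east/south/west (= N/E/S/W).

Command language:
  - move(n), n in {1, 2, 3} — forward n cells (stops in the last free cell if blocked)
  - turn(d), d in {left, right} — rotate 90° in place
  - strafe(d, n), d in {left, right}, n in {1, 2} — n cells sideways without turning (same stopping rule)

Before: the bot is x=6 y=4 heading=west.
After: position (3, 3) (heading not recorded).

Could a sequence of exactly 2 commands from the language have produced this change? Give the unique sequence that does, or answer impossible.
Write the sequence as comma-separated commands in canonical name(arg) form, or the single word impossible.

strafe(left, 1), move(3)

key: running move(3) before strafe(left, 1) would end elsewhere — order is forced
initial: x=6 y=4 heading=west
t=1 strafe(left, 1) ⇒ x=6 y=3 heading=west
t=2 move(3) ⇒ x=3 y=3 heading=west
all 81 alternatives checked — unique.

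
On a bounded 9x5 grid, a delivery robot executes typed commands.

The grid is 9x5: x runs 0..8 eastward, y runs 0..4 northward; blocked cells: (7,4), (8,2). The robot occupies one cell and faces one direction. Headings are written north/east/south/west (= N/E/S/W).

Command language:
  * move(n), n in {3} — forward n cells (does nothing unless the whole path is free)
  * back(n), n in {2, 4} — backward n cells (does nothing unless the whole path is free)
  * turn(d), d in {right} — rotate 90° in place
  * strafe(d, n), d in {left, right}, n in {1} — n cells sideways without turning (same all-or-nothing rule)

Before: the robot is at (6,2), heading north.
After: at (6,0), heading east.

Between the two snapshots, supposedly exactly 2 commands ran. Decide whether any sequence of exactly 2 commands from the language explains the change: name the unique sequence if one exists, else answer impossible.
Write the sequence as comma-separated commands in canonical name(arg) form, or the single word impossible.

back(2), turn(right)

key: running turn(right) before back(2) would end elsewhere — order is forced
begin: at (6,2), heading north
[1] after back(2): at (6,0), heading north
[2] after turn(right): at (6,0), heading east
uniquely the one of 36 2-step routes that fits.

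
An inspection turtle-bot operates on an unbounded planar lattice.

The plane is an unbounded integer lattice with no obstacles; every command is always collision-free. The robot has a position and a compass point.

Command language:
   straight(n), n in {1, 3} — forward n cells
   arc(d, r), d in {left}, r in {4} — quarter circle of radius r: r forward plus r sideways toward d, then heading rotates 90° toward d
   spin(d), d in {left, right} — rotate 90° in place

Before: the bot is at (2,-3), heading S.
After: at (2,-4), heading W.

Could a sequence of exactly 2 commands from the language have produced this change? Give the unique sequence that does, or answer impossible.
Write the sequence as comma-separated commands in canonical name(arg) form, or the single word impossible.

straight(1), spin(right)

key: cell and facing (now W) both changed — the 2 commands mix motion and turning
begin: at (2,-3), heading S
[1] after straight(1): at (2,-4), heading S
[2] after spin(right): at (2,-4), heading W
no other 2-command option fits: unique.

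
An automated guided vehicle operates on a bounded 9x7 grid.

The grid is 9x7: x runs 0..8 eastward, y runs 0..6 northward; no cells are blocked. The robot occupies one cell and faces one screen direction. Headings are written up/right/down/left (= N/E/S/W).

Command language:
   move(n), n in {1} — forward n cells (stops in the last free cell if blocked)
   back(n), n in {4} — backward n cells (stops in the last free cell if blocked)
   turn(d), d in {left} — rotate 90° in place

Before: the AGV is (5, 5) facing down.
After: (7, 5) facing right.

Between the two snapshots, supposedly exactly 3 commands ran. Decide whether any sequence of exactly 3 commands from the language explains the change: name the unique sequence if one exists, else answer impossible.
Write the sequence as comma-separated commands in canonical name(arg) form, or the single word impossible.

key: order matters: swapping turn(left) and move(1) lands elsewhere
initial: (5, 5) facing down
[1] after turn(left): (5, 5) facing right
[2] after move(1): (6, 5) facing right
[3] after move(1): (7, 5) facing right
all 27 alternatives checked — unique.

turn(left), move(1), move(1)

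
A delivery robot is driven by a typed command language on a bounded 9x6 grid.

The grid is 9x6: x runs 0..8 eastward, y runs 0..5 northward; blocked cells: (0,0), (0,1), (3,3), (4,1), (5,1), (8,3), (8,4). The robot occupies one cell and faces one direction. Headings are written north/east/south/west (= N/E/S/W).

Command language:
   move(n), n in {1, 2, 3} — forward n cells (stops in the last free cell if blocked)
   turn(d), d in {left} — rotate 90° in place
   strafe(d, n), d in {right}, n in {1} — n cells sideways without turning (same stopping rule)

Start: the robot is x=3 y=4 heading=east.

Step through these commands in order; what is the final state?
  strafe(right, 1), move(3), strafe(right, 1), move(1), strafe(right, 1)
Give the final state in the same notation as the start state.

from: x=3 y=4 heading=east
[1] after strafe(right, 1): x=3 y=4 heading=east
[2] after move(3): x=6 y=4 heading=east
[3] after strafe(right, 1): x=6 y=3 heading=east
[4] after move(1): x=7 y=3 heading=east
[5] after strafe(right, 1): x=7 y=2 heading=east

x=7 y=2 heading=east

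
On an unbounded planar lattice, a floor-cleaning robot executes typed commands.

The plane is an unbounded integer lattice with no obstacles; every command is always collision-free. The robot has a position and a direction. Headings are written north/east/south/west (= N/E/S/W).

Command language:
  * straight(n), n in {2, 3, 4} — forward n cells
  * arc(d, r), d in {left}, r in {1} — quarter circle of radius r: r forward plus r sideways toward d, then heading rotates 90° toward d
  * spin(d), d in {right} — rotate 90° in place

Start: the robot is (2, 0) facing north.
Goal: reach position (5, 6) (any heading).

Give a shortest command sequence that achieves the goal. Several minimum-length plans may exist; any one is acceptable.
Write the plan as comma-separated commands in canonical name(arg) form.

begin: (2, 0) facing north
step 1 (straight(4)): (2, 4) facing north
step 2 (straight(2)): (2, 6) facing north
step 3 (spin(right)): (2, 6) facing east
step 4 (straight(3)): (5, 6) facing east
minimal: 4 command(s), checked below 4.

straight(4), straight(2), spin(right), straight(3)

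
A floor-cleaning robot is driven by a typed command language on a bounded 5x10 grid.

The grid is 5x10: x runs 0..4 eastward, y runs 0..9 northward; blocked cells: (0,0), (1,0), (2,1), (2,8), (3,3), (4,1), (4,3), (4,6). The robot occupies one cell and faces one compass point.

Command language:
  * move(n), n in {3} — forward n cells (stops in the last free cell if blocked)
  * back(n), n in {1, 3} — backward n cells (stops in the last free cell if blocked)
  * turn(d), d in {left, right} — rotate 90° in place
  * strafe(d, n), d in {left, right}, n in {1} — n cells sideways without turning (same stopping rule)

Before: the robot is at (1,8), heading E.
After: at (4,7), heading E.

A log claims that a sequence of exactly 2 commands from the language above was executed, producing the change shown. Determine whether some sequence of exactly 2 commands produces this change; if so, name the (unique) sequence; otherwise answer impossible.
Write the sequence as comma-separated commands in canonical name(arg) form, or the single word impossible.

strafe(right, 1), move(3)

key: heading stays E — no command in the sequence turns
begin: at (1,8), heading E
step 1 (strafe(right, 1)): at (1,7), heading E
step 2 (move(3)): at (4,7), heading E
no rival 2-sequence matches.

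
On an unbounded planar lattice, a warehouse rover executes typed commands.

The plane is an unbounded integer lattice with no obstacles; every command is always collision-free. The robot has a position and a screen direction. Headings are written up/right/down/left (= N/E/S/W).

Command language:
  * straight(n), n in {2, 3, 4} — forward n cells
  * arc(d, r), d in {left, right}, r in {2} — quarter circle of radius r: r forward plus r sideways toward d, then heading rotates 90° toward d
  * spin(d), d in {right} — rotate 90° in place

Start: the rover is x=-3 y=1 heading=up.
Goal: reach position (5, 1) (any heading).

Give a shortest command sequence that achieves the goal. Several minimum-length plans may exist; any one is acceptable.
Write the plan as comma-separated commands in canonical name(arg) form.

arc(right, 2), straight(4), arc(right, 2)

from: x=-3 y=1 heading=up
t=1 arc(right, 2) ⇒ x=-1 y=3 heading=right
t=2 straight(4) ⇒ x=3 y=3 heading=right
t=3 arc(right, 2) ⇒ x=5 y=1 heading=down
shorter routes all fall short; 3 is best.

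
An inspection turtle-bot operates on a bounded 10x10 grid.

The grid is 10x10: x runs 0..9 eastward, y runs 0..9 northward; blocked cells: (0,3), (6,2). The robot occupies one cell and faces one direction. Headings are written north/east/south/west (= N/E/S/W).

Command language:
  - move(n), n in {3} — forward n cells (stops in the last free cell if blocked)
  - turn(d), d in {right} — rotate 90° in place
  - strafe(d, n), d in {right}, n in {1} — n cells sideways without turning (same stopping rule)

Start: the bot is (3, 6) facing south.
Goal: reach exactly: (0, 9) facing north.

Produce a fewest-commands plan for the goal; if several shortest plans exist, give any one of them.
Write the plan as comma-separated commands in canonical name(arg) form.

turn(right), move(3), turn(right), move(3)

t0: (3, 6) facing south
1. turn(right) → (3, 6) facing west
2. move(3) → (0, 6) facing west
3. turn(right) → (0, 6) facing north
4. move(3) → (0, 9) facing north
nothing shorter than 4 reaches the goal.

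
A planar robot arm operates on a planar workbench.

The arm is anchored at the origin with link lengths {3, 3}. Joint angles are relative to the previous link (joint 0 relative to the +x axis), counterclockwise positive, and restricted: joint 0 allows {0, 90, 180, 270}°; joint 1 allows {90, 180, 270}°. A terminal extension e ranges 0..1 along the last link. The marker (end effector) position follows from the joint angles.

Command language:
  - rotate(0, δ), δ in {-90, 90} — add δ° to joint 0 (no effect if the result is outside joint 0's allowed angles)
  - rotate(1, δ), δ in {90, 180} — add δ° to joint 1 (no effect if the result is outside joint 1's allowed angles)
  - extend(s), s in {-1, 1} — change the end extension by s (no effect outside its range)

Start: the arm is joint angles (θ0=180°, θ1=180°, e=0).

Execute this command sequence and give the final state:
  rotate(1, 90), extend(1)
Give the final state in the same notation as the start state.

begin: joint angles (θ0=180°, θ1=180°, e=0)
step 1 (rotate(1, 90)): joint angles (θ0=180°, θ1=270°, e=0)
step 2 (extend(1)): joint angles (θ0=180°, θ1=270°, e=1)

joint angles (θ0=180°, θ1=270°, e=1)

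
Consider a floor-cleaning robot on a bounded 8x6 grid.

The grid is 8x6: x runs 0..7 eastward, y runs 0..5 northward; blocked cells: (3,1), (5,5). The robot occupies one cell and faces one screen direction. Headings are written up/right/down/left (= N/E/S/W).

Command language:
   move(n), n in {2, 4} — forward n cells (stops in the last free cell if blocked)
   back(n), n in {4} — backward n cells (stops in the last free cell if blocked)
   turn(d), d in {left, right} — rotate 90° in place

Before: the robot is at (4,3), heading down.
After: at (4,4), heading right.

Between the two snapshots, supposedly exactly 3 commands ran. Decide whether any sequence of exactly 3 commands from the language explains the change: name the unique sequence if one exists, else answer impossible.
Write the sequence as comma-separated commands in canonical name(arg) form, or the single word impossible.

key: position moved to (4,4) AND the heading swung to E — translation plus rotation needed
t0: at (4,3), heading down
[1] after move(4): at (4,0), heading down
[2] after back(4): at (4,4), heading down
[3] after turn(left): at (4,4), heading right
uniquely the one of 125 3-step routes that fits.

move(4), back(4), turn(left)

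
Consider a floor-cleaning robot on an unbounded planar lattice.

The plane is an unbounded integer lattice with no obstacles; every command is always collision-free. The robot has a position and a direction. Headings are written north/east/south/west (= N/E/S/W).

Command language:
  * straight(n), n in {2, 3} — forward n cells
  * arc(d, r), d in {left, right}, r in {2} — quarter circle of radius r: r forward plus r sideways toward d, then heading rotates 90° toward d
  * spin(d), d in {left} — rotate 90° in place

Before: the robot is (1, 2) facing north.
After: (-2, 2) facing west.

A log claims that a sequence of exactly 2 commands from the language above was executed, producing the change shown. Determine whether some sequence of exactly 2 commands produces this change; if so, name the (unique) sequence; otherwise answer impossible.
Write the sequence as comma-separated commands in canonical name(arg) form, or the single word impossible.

spin(left), straight(3)

key: order matters: swapping spin(left) and straight(3) lands elsewhere
begin: (1, 2) facing north
[1] after spin(left): (1, 2) facing west
[2] after straight(3): (-2, 2) facing west
no rival 2-sequence matches.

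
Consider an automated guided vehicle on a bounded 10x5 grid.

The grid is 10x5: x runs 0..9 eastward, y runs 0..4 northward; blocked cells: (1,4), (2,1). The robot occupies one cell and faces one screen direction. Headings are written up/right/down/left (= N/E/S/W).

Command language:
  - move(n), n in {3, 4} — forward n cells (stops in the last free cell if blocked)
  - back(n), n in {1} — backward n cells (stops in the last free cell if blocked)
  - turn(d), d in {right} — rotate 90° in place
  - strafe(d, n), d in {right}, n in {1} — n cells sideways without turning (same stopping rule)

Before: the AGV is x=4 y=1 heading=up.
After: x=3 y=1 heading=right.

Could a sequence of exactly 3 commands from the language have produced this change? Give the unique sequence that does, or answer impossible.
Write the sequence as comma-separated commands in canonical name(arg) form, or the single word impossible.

key: the second back(1) is stopped early by the blocked cell at (2,1)
initial: x=4 y=1 heading=up
1. turn(right) → x=4 y=1 heading=right
2. back(1) → x=3 y=1 heading=right
3. back(1) → x=3 y=1 heading=right
all 125 alternatives checked — unique.

turn(right), back(1), back(1)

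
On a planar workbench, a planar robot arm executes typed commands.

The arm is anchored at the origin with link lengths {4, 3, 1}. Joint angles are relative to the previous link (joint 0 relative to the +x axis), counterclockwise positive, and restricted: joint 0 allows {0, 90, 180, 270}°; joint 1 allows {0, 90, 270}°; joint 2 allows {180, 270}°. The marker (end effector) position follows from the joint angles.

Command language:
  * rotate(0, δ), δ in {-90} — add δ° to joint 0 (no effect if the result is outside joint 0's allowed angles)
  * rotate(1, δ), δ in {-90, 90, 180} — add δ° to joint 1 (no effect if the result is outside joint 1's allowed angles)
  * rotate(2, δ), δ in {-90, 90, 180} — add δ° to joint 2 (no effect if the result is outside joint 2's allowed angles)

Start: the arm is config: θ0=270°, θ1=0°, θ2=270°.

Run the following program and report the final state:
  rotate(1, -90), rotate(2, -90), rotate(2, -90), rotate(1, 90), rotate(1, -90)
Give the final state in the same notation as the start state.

config: θ0=270°, θ1=270°, θ2=180°

from: config: θ0=270°, θ1=0°, θ2=270°
step 1 (rotate(1, -90)): config: θ0=270°, θ1=270°, θ2=270°
step 2 (rotate(2, -90)): config: θ0=270°, θ1=270°, θ2=180°
step 3 (rotate(2, -90)): config: θ0=270°, θ1=270°, θ2=180°
step 4 (rotate(1, 90)): config: θ0=270°, θ1=0°, θ2=180°
step 5 (rotate(1, -90)): config: θ0=270°, θ1=270°, θ2=180°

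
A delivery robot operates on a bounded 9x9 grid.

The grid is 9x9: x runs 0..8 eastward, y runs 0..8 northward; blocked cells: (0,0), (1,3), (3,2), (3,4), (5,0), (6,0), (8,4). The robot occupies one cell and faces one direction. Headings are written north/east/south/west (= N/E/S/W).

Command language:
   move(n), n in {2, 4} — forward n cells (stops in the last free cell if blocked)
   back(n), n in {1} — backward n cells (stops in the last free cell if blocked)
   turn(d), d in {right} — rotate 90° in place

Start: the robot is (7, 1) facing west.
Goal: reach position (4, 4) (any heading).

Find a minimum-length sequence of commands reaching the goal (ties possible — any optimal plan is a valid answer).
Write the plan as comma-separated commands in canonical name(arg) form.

move(4), back(1), turn(right), move(4), back(1)

initial: (7, 1) facing west
step 1 (move(4)): (3, 1) facing west
step 2 (back(1)): (4, 1) facing west
step 3 (turn(right)): (4, 1) facing north
step 4 (move(4)): (4, 5) facing north
step 5 (back(1)): (4, 4) facing north
minimal: 5 command(s), checked below 5.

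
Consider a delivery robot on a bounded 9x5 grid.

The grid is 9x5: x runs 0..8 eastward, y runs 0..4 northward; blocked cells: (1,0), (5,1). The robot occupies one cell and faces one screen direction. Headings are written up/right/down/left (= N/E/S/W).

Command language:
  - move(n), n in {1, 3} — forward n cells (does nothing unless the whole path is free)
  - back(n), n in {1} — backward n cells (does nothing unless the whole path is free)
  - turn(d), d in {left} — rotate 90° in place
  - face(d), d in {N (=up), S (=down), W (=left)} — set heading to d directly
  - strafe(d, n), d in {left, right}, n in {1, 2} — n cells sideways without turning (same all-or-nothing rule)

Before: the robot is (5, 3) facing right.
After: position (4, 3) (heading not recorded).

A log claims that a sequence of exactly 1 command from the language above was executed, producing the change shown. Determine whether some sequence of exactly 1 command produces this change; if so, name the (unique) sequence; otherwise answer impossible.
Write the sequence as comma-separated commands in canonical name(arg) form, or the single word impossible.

back(1)

from: (5, 3) facing right
t=1 back(1) ⇒ (4, 3) facing right
all 11 alternatives checked — unique.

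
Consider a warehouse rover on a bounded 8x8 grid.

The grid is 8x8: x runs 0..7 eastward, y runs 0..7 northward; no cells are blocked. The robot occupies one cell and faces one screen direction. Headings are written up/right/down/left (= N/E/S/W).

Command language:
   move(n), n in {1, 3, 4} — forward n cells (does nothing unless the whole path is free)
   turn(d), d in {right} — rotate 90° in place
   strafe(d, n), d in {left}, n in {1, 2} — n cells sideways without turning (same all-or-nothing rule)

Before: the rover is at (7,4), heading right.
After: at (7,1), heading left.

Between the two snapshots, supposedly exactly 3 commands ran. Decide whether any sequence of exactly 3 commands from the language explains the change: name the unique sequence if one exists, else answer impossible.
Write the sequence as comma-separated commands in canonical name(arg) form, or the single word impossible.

key: position moved to (7,1) AND the heading swung to W — translation plus rotation needed
t0: at (7,4), heading right
t=1 turn(right) ⇒ at (7,4), heading down
t=2 move(3) ⇒ at (7,1), heading down
t=3 turn(right) ⇒ at (7,1), heading left
uniquely the one of 216 3-step routes that fits.

turn(right), move(3), turn(right)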